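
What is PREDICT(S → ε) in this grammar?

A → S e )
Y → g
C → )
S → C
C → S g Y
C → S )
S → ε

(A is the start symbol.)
PREDICT(S → ε) = (FIRST(RHS) \ {ε}) ∪ (FOLLOW(S) if ε ∈ FIRST(RHS), i.e. RHS ⇒* ε)
The right-hand side is ε (FIRST(ε) = { ε }), so the predict set is FOLLOW(S) = { ')', 'e', 'g' }
PREDICT(S → ε) = { ')', 'e', 'g' }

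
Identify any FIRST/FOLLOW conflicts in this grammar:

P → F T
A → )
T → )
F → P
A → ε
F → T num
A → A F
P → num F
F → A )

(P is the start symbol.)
A FIRST/FOLLOW conflict occurs when a non-terminal N has a nullable alternative N → β (β ⇒* ε) and another alternative N → α with FIRST(α) ∩ FOLLOW(N) ≠ ∅: on such a lookahead the parser cannot decide between expanding α and letting N vanish via β.

Nullable non-terminals: A.
FIRST sets used below: FIRST(A) = { ')', 'num', ε }, FIRST(F) = { ')', 'num' }

A: nullable alternative(s) A → ε; FOLLOW(A) = { ')', 'num' }
  A → ): FIRST \ {ε} = { ')' } — overlaps FOLLOW(A) on { ')' }: CONFLICT
  A → ε: FIRST \ {ε} = { } — this is the only nullable alternative, skip
  A → A F: FIRST \ {ε} = { ')', 'num' } — overlaps FOLLOW(A) on { ')', 'num' }: CONFLICT

F, P, T have no nullable alternative, so no FIRST/FOLLOW check is needed there.

So the grammar has 2 FIRST/FOLLOW conflicts (marked CONFLICT above).

Answer: Yes. A → ')' with FOLLOW(A) on { ')' }; A → A F with FOLLOW(A) on { ')', 'num' }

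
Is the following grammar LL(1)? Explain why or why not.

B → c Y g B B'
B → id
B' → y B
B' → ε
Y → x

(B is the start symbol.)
A grammar is LL(1) if for each non-terminal N with multiple productions, the predict sets of those productions are pairwise disjoint, where PREDICT(N → α) = (FIRST(α) \ {ε}) ∪ (FOLLOW(N) if α ⇒* ε).

Relevant sets:
  FOLLOW(B') = { $, 'y' }

For B:
  PREDICT(B → c Y g B B') = { 'c' }
  PREDICT(B → id) = { 'id' }
For B':
  PREDICT(B' → y B) = { 'y' }
  PREDICT(B' → ε) = { $, 'y' }
Y has a single production, so nothing to check there.

Conflict found: Predict set conflict for B': { 'y' }
The grammar is NOT LL(1).

Answer: No. Predict set conflict for B': { 'y' }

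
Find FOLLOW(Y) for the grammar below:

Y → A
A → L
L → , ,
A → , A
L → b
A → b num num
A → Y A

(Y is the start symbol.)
{ $, ',', 'b' }

To compute FOLLOW(Y), find every occurrence of Y on a right-hand side N → α Y β: add FIRST(β) \ {ε}, and if β is empty or nullable also add FOLLOW(N). Iterate to a fixed point.

Y is the start symbol, so $ ∈ FOLLOW(Y).
In A → Y A: Y is followed by A, add FIRST(A) \ {ε} = { ',', 'b' }

Taking the union: FOLLOW(Y) = { $, ',', 'b' }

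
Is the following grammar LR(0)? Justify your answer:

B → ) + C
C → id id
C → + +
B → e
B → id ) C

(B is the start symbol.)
Yes, the grammar is LR(0)

A grammar is LR(0) if no state in the canonical LR(0) collection has:
  - both a shift item (dot before a terminal) and a complete item (shift-reduce conflict), or
  - two or more complete items (reduce-reduce conflict; the accept item [B' → B .] counts as a complete item here).

Augment with B' → B and build the canonical LR(0) collection (I0 = CLOSURE({[B' → . B]}), then GOTO on every symbol after a dot until no new states appear). It has 13 states:
  I0: { [B → . ) + C], [B → . e], [B → . id ) C], [B' → . B] }  — shift
  I1: { [B → ) . + C] }  — shift
  I2: { [B' → B .] }  — accept
  I3: { [B → e .] }  — reduce
  I4: { [B → id . ) C] }  — shift
  I5: { [B → id ) . C], [C → . + +], [C → . id id] }  — shift
  I6: { [C → + . +] }  — shift
  I7: { [B → id ) C .] }  — reduce
  I8: { [C → id . id] }  — shift
  I9: { [C → id id .] }  — reduce
  I10: { [C → + + .] }  — reduce
  I11: { [B → ) + . C], [C → . + +], [C → . id id] }  — shift
  I12: { [B → ) + C .] }  — reduce

Every state is either a pure shift/goto state or contains exactly one complete item and nothing to shift — no conflicts. The grammar is LR(0).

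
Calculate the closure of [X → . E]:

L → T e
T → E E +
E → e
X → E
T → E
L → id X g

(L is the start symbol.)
{ [E → . e], [X → . E] }

To compute CLOSURE, for each item [A → α.Bβ] where B is a non-terminal, add [B → .γ] for all productions B → γ; repeat for the newly added items until nothing changes.

Start with: [X → . E]
  [X → . E] has the dot before E: add [E → . e]
No further items can be added.

CLOSURE = { [E → . e], [X → . E] }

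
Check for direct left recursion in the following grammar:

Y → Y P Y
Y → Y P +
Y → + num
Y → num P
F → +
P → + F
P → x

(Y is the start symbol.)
Direct left recursion occurs when N → N α for some non-terminal N (the right-hand side begins with the left-hand side itself).

Y → Y P Y: LEFT RECURSIVE (starts with Y)
Y → Y P +: LEFT RECURSIVE (starts with Y)
Y → + num: starts with '+'
Y → num P: starts with num
F → +: starts with '+'
P → + F: starts with '+'
P → x: starts with x

The grammar has direct left recursion on: Y.

Answer: Yes, Y is left-recursive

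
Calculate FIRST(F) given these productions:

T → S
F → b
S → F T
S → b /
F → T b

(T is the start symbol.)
To compute FIRST(F), examine every production with F on the left-hand side, reading each right-hand side left to right until a non-nullable symbol is reached.

FIRST sets of the other non-terminals involved (by the same procedure, iterated to a fixed point):
  FIRST(T) = { 'b' }

From F → b:
  - b is a terminal: add 'b' and stop
From F → T b:
  - T is a non-terminal: add FIRST(T) \ {ε} = { 'b' }
    T is not nullable, so stop

Collecting: FIRST(F) = { 'b' }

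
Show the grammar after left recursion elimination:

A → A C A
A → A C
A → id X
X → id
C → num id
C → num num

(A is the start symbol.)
A → id X A'
A' → C A A'
A' → C A'
A' → ε
X → id
C → num id
C → num num

A is directly left-recursive. The standard transformation for
  A → A α₁ | ... | A α_m | β₁ | ... | β_n
is
  A  → β₁ A' | ... | β_n A'
  A' → α₁ A' | ... | α_m A' | ε

A → id X becomes A → id X A'
A → A C A becomes A' → C A A'
A → A C becomes A' → C A'
Add A' → ε

Productions for other non-terminals are unchanged:
  X → id
  C → num id
  C → num num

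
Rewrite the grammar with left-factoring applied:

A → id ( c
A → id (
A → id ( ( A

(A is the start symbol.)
A → id ( A'
A' → c
A' → ε
A' → ( A

Left-factoring transforms A → αβ₁ | αβ₂ into A → αA' and A' → β₁ | β₂
(α is the longest common prefix among the alternatives). Repeat until
no nonterminal has two alternatives with a common prefix.

Round 1: A has alternatives sharing prefix 'id ('. Introduce A': A → id ( A'
  Add: A' → c
  Add: A' → ε
  Add: A' → ( A

No remaining common prefixes — done.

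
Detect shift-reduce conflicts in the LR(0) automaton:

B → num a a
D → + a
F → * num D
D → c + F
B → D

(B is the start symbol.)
No shift-reduce conflicts

A shift-reduce conflict occurs when an LR(0) state has both:
  - a complete (reduce) item [A → α .] (dot at the end), and
  - a shift item [B → β . c γ] (dot before a terminal).

Augment with B' → B and build the canonical LR(0) collection (I0 = CLOSURE({[B' → . B]}), then GOTO on every symbol after a dot until no new states appear). It has 14 states:
  I0: { [B → . D], [B → . num a a], [B' → . B], [D → . + a], [D → . c + F] }  — shift
  I1: { [D → + . a] }  — shift
  I2: { [B' → B .] }  — accept
  I3: { [B → D .] }  — reduce
  I4: { [D → c . + F] }  — shift
  I5: { [B → num . a a] }  — shift
  I6: { [B → num a . a] }  — shift
  I7: { [B → num a a .] }  — reduce
  I8: { [D → c + . F], [F → . * num D] }  — shift
  I9: { [F → * . num D] }  — shift
  I10: { [D → c + F .] }  — reduce
  I11: { [D → . + a], [D → . c + F], [F → * num . D] }  — shift
  I12: { [F → * num D .] }  — reduce
  I13: { [D → + a .] }  — reduce

No state contains both a complete item and a shift item.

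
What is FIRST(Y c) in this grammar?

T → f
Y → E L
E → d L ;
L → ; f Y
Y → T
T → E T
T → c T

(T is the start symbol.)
FIRST sets of the non-terminals involved (from the grammar, by fixed-point iteration):
  FIRST(Y) = { 'c', 'd', 'f' }

To compute FIRST(Y c), process the symbols left to right:
Symbol Y is a non-terminal. Add FIRST(Y) \ {ε} = { 'c', 'd', 'f' }
Y is not nullable (ε ∉ FIRST(Y)), so stop here.
FIRST(Y c) = { 'c', 'd', 'f' }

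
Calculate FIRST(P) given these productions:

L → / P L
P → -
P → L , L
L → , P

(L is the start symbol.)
{ ',', '-', '/' }

FIRST sets of the other non-terminals involved (by the same procedure, iterated to a fixed point):
  FIRST(L) = { ',', '/' }

From P → -:
  - '-' is a terminal: add '-' and stop
From P → L , L:
  - L is a non-terminal: add FIRST(L) \ {ε} = { ',', '/' }
    L is not nullable, so stop

Collecting: FIRST(P) = { ',', '-', '/' }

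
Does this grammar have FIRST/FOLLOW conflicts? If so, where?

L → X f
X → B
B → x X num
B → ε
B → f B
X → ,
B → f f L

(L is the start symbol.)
A FIRST/FOLLOW conflict occurs when a non-terminal N has a nullable alternative N → β (β ⇒* ε) and another alternative N → α with FIRST(α) ∩ FOLLOW(N) ≠ ∅: on such a lookahead the parser cannot decide between expanding α and letting N vanish via β.

Nullable non-terminals: B, X.
FIRST sets used below: FIRST(B) = { 'f', 'x', ε }

B: nullable alternative(s) B → ε; FOLLOW(B) = { 'f', 'num' }
  B → x X num: FIRST \ {ε} = { 'x' } — disjoint from FOLLOW(B)
  B → ε: FIRST \ {ε} = { } — this is the only nullable alternative, skip
  B → f B: FIRST \ {ε} = { 'f' } — overlaps FOLLOW(B) on { 'f' }: CONFLICT
  B → f f L: FIRST \ {ε} = { 'f' } — overlaps FOLLOW(B) on { 'f' }: CONFLICT

X: nullable alternative(s) X → B; FOLLOW(X) = { 'f', 'num' }
  X → B: FIRST \ {ε} = { 'f', 'x' } — this is the only nullable alternative, skip
  X → ,: FIRST \ {ε} = { ',' } — disjoint from FOLLOW(X)

L has no nullable alternative, so no FIRST/FOLLOW check is needed there.

So the grammar has 2 FIRST/FOLLOW conflicts (marked CONFLICT above).

Answer: Yes. B → f B with FOLLOW(B) on { 'f' }; B → f f L with FOLLOW(B) on { 'f' }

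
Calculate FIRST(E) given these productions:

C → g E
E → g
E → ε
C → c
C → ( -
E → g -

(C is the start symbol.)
{ 'g', ε }

From E → g:
  - g is a terminal: add 'g' and stop
From E → ε:
  - ε-production, so ε ∈ FIRST(E)
From E → g -:
  - g is a terminal: add 'g' and stop

Collecting: FIRST(E) = { 'g', ε }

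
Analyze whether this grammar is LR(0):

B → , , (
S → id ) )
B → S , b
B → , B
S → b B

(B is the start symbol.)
Yes, the grammar is LR(0)

Augment with B' → B and build the canonical LR(0) collection (I0 = CLOSURE({[B' → . B]}), then GOTO on every symbol after a dot until no new states appear). It has 14 states:
  I0: { [B → . , , (], [B → . , B], [B → . S , b], [B' → . B], [S → . b B], [S → . id ) )] }  — shift
  I1: { [B → , . , (], [B → , . B], [B → . , , (], [B → . , B], [B → . S , b], [S → . b B], [S → . id ) )] }  — shift
  I2: { [B' → B .] }  — accept
  I3: { [B → S . , b] }  — shift
  I4: { [B → . , , (], [B → . , B], [B → . S , b], [S → . b B], [S → . id ) )], [S → b . B] }  — shift
  I5: { [S → id . ) )] }  — shift
  I6: { [S → id ) . )] }  — shift
  I7: { [S → id ) ) .] }  — reduce
  I8: { [S → b B .] }  — reduce
  I9: { [B → S , . b] }  — shift
  I10: { [B → S , b .] }  — reduce
  I11: { [B → , , . (], [B → , . , (], [B → , . B], [B → . , , (], [B → . , B], [B → . S , b], [S → . b B], [S → . id ) )] }  — shift
  I12: { [B → , B .] }  — reduce
  I13: { [B → , , ( .] }  — reduce

Every state is either a pure shift/goto state or contains exactly one complete item and nothing to shift — no conflicts. The grammar is LR(0).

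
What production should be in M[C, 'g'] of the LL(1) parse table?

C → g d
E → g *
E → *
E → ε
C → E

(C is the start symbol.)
C → g d, C → E

To find M[C, 'g'], we find productions for C where 'g' is in the predict set (PREDICT(N → α) = (FIRST(α) \ {ε}) ∪ (FOLLOW(N) if α ⇒* ε)).

Relevant sets:
  FIRST(E) = { '*', 'g', ε }
  FOLLOW(C) = { $ }

C → g d: PREDICT = { 'g' }
  'g' is in predict set, so this production goes in M[C, 'g']
C → E: PREDICT = { $, '*', 'g' }
  'g' is in predict set, so this production goes in M[C, 'g']

M[C, 'g'] = C → g d, C → E  (a multiply-defined cell — the grammar is not LL(1))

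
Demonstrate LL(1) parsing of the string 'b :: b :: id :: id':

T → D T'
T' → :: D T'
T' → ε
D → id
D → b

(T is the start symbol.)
Stack is shown with the top on the left.

Stack      Input                 Action
---------------------------------------
T $        b :: b :: id :: id $  output T → D T'
D T' $     b :: b :: id :: id $  output D → b
b T' $     b :: b :: id :: id $  match 'b'
T' $       :: b :: id :: id $    output T' → :: D T'
:: D T' $  :: b :: id :: id $    match '::'
D T' $     b :: id :: id $       output D → b
b T' $     b :: id :: id $       match 'b'
T' $       :: id :: id $         output T' → :: D T'
:: D T' $  :: id :: id $         match '::'
D T' $     id :: id $            output D → id
id T' $    id :: id $            match 'id'
T' $       :: id $               output T' → :: D T'
:: D T' $  :: id $               match '::'
D T' $     id $                  output D → id
id T' $    id $                  match 'id'
T' $       $                     output T' → ε
$          $                     accept

The string is accepted.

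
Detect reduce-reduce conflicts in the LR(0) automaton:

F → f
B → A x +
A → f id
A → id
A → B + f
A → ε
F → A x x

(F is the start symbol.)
No reduce-reduce conflicts

Augment with F' → F and build the canonical LR(0) collection (I0 = CLOSURE({[F' → . F]}), then GOTO on every symbol after a dot until no new states appear). It has 12 states:
  I0: { [A → . B + f], [A → . f id], [A → . id], [A → .], [B → . A x +], [F → . A x x], [F → . f], [F' → . F] }  — shift, reduce
  I1: { [B → A . x +], [F → A . x x] }  — shift
  I2: { [A → B . + f] }  — shift
  I3: { [F' → F .] }  — accept
  I4: { [A → f . id], [F → f .] }  — shift, reduce
  I5: { [A → id .] }  — reduce
  I6: { [A → f id .] }  — reduce
  I7: { [A → B + . f] }  — shift
  I8: { [A → B + f .] }  — reduce
  I9: { [B → A x . +], [F → A x . x] }  — shift
  I10: { [B → A x + .] }  — reduce
  I11: { [F → A x x .] }  — reduce

No state contains more than one complete item.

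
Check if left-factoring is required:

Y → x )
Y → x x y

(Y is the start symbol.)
Yes, Y has productions with common prefix 'x'

Left-factoring is needed when two productions for the same non-terminal
share a common prefix on the right-hand side.

Productions for Y:
  Y → x )
  Y → x x y

Found common prefix 'x' in productions for Y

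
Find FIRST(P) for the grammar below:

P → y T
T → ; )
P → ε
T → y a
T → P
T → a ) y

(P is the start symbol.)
{ 'y', ε }

To compute FIRST(P), examine every production with P on the left-hand side, reading each right-hand side left to right until a non-nullable symbol is reached.

From P → y T:
  - y is a terminal: add 'y' and stop
From P → ε:
  - ε-production, so ε ∈ FIRST(P)

Collecting: FIRST(P) = { 'y', ε }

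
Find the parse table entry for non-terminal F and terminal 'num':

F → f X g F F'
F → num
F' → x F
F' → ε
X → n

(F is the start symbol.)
F → num

To find M[F, 'num'], we find productions for F where 'num' is in the predict set (PREDICT(N → α) = (FIRST(α) \ {ε}) ∪ (FOLLOW(N) if α ⇒* ε)).

F → f X g F F': PREDICT = { 'f' }
F → num: PREDICT = { 'num' }
  'num' is in predict set, so this production goes in M[F, 'num']

M[F, 'num'] = F → num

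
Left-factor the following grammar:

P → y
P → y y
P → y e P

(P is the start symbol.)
P → y P'
P' → ε
P' → y
P' → e P

Left-factoring transforms A → αβ₁ | αβ₂ into A → αA' and A' → β₁ | β₂
(α is the longest common prefix among the alternatives). Repeat until
no nonterminal has two alternatives with a common prefix.

Round 1: P has alternatives sharing prefix 'y'. Introduce P': P → y P'
  Add: P' → ε
  Add: P' → y
  Add: P' → e P

No remaining common prefixes — done.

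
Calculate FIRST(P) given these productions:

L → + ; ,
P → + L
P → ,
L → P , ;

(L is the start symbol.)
{ '+', ',' }

To compute FIRST(P), examine every production with P on the left-hand side, reading each right-hand side left to right until a non-nullable symbol is reached.

From P → + L:
  - '+' is a terminal: add '+' and stop
From P → ,:
  - ',' is a terminal: add ',' and stop

Collecting: FIRST(P) = { '+', ',' }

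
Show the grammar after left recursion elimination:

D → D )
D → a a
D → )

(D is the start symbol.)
D → a a D'
D → ) D'
D' → ) D'
D' → ε

D is directly left-recursive. The standard transformation for
  A → A α₁ | ... | A α_m | β₁ | ... | β_n
is
  A  → β₁ A' | ... | β_n A'
  A' → α₁ A' | ... | α_m A' | ε

D → a a becomes D → a a D'
D → ) becomes D → ) D'
D → D ) becomes D' → ) D'
Add D' → ε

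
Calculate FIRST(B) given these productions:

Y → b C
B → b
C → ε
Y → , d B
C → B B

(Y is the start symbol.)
To compute FIRST(B), examine every production with B on the left-hand side, reading each right-hand side left to right until a non-nullable symbol is reached.

From B → b:
  - b is a terminal: add 'b' and stop

Collecting: FIRST(B) = { 'b' }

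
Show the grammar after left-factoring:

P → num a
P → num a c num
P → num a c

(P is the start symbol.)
Left-factoring transforms A → αβ₁ | αβ₂ into A → αA' and A' → β₁ | β₂
(α is the longest common prefix among the alternatives). Repeat until
no nonterminal has two alternatives with a common prefix.

Round 1: P has alternatives sharing prefix 'num a'. Introduce P': P → num a P'
  Add: P' → ε
  Add: P' → c num
  Add: P' → c

Round 2: P' has alternatives sharing prefix 'c'. Introduce P'': P' → c P''
  Add: P'' → num
  Add: P'' → ε

No remaining common prefixes — done.

Resulting grammar:
P → num a P'
P' → ε
P' → c P''
P'' → num
P'' → ε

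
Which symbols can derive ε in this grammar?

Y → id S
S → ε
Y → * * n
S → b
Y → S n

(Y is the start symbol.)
{ 'S' }

A non-terminal is nullable if it can derive ε (the empty string): either it has an ε-production, or it has a production whose right-hand side consists entirely of nullable non-terminals.

ε-productions: S → ε
So S is immediately nullable.
No further non-terminal can be added: every production for the remaining non-terminals contains a terminal or a non-nullable non-terminal.
Nullable = { 'S' }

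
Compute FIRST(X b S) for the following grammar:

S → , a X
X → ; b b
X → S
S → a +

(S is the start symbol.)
{ ',', ';', 'a' }

FIRST sets of the non-terminals involved (from the grammar, by fixed-point iteration):
  FIRST(X) = { ',', ';', 'a' }

To compute FIRST(X b S), process the symbols left to right:
Symbol X is a non-terminal. Add FIRST(X) \ {ε} = { ',', ';', 'a' }
X is not nullable (ε ∉ FIRST(X)), so stop here.
FIRST(X b S) = { ',', ';', 'a' }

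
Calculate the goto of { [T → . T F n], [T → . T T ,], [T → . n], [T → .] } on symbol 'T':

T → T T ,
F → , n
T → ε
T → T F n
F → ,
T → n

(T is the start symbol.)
{ [F → . , n], [F → . ,], [T → . T F n], [T → . T T ,], [T → . n], [T → .], [T → T . F n], [T → T . T ,] }

GOTO(I, 'T') = CLOSURE({ [A → αX.β] : [A → α.Xβ] ∈ I, X = 'T' })

Items with dot before 'T', with the dot advanced:
  [T → . T F n] → [T → T . F n]
  [T → . T T ,] → [T → T . T ,]
Closure of the advanced items:
  [T → T . F n] has the dot before F: add [F → . , n], [F → . ,]
  [T → T . T ,] has the dot before T: add [T → . T T ,], [T → .], [T → . T F n], [T → . n]

GOTO = { [F → . , n], [F → . ,], [T → . T F n], [T → . T T ,], [T → . n], [T → .], [T → T . F n], [T → T . T ,] }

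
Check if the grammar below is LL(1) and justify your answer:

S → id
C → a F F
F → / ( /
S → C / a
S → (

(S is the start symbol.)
A grammar is LL(1) if for each non-terminal N with multiple productions, the predict sets of those productions are pairwise disjoint, where PREDICT(N → α) = (FIRST(α) \ {ε}) ∪ (FOLLOW(N) if α ⇒* ε).

Relevant sets:
  FIRST(C) = { 'a' }

For S:
  PREDICT(S → id) = { 'id' }
  PREDICT(S → C '/' a) = { 'a' }
  PREDICT(S → '(') = { '(' }
C, F have a single production, so nothing to check there.

All predict sets are disjoint. The grammar IS LL(1).

Answer: Yes, the grammar is LL(1).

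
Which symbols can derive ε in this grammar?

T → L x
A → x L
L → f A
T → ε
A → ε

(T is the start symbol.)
{ 'A', 'T' }

A non-terminal is nullable if it can derive ε (the empty string): either it has an ε-production, or it has a production whose right-hand side consists entirely of nullable non-terminals.

ε-productions: T → ε, A → ε
So T, A are immediately nullable.
No further non-terminal can be added: every production for the remaining non-terminals contains a terminal or a non-nullable non-terminal.
Nullable = { 'A', 'T' }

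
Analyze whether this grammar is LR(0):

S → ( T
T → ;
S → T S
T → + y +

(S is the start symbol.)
Augment with S' → S and build the canonical LR(0) collection (I0 = CLOSURE({[S' → . S]}), then GOTO on every symbol after a dot until no new states appear). It has 10 states:
  I0: { [S → . ( T], [S → . T S], [S' → . S], [T → . + y +], [T → . ;] }  — shift
  I1: { [S → ( . T], [T → . + y +], [T → . ;] }  — shift
  I2: { [T → + . y +] }  — shift
  I3: { [T → ; .] }  — reduce
  I4: { [S' → S .] }  — accept
  I5: { [S → . ( T], [S → . T S], [S → T . S], [T → . + y +], [T → . ;] }  — shift
  I6: { [S → T S .] }  — reduce
  I7: { [T → + y . +] }  — shift
  I8: { [T → + y + .] }  — reduce
  I9: { [S → ( T .] }  — reduce

Every state is either a pure shift/goto state or contains exactly one complete item and nothing to shift — no conflicts. The grammar is LR(0).

Answer: Yes, the grammar is LR(0)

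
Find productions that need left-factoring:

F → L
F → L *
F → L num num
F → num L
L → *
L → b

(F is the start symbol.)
Yes, F has productions with common prefix 'L'

Left-factoring is needed when two productions for the same non-terminal
share a common prefix on the right-hand side.

Productions for F:
  F → L
  F → L *
  F → L num num
  F → num L
Productions for L:
  L → *
  L → b

Found common prefix 'L' in productions for F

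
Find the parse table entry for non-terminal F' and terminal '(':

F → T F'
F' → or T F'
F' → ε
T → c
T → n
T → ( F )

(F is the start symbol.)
Empty (error entry)

To find M[F', '('], we find productions for F' where '(' is in the predict set (PREDICT(N → α) = (FIRST(α) \ {ε}) ∪ (FOLLOW(N) if α ⇒* ε)).

Relevant sets:
  FOLLOW(F') = { $, ')' }

F' → or T F': PREDICT = { 'or' }
F' → ε: PREDICT = { $, ')' }

M[F', '('] is empty (no production applies)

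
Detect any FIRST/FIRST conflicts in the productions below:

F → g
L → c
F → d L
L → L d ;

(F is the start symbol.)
A FIRST/FIRST conflict occurs when two productions N → α and N → β for the same non-terminal have FIRST(α) ∩ FIRST(β) ≠ ∅ (with ε ∈ FIRST of a nullable right-hand side, so two nullable alternatives also conflict).

FIRST sets of the non-terminals at (or reachable through a nullable prefix from) the front of some alternative:
  FIRST(L) = { 'c' }

Productions for F:
  F → g: FIRST = { 'g' }
  F → d L: FIRST = { 'd' }
Productions for L:
  L → c: FIRST = { 'c' }
  L → L d ;: FIRST = { 'c' }

Conflict for L: L → c and L → L d ;
  Overlap: { 'c' }

Answer: Yes. L → c / L → L d ';' on { 'c' }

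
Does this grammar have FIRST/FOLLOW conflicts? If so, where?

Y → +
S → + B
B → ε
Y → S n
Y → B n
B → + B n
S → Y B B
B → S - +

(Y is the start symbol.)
Yes. B → '+' B n with FOLLOW(B) on { '+' }; B → S '-' '+' with FOLLOW(B) on { '+', 'n' }

Nullable non-terminals: B.
FIRST sets used below: FIRST(S) = { '+', 'n' }

B: nullable alternative(s) B → ε; FOLLOW(B) = { '+', '-', 'n' }
  B → ε: FIRST \ {ε} = { } — this is the only nullable alternative, skip
  B → + B n: FIRST \ {ε} = { '+' } — overlaps FOLLOW(B) on { '+' }: CONFLICT
  B → S - +: FIRST \ {ε} = { '+', 'n' } — overlaps FOLLOW(B) on { '+', 'n' }: CONFLICT

S, Y have no nullable alternative, so no FIRST/FOLLOW check is needed there.

So the grammar has 2 FIRST/FOLLOW conflicts (marked CONFLICT above).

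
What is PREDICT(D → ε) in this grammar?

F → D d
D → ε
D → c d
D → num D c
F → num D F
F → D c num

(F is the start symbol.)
{ 'c', 'd', 'num' }

PREDICT(D → ε) = (FIRST(RHS) \ {ε}) ∪ (FOLLOW(D) if ε ∈ FIRST(RHS), i.e. RHS ⇒* ε)
The right-hand side is ε (FIRST(ε) = { ε }), so the predict set is FOLLOW(D) = { 'c', 'd', 'num' }
PREDICT(D → ε) = { 'c', 'd', 'num' }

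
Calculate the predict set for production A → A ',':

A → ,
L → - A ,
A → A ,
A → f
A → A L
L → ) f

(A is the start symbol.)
PREDICT(A → A ',') = (FIRST(RHS) \ {ε}) ∪ (FOLLOW(A) if ε ∈ FIRST(RHS), i.e. RHS ⇒* ε)
FIRST(A) = { ',', 'f' }
FIRST(A ',') = { ',', 'f' }
ε ∉ FIRST(A ','), so FOLLOW(A) is not added.
PREDICT(A → A ',') = { ',', 'f' }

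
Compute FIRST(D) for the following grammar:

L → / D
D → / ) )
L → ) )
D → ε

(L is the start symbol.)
To compute FIRST(D), examine every production with D on the left-hand side, reading each right-hand side left to right until a non-nullable symbol is reached.

From D → / ) ):
  - '/' is a terminal: add '/' and stop
From D → ε:
  - ε-production, so ε ∈ FIRST(D)

Collecting: FIRST(D) = { '/', ε }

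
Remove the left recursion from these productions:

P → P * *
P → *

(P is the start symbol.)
P → * P'
P' → * * P'
P' → ε

P is directly left-recursive. The standard transformation for
  A → A α₁ | ... | A α_m | β₁ | ... | β_n
is
  A  → β₁ A' | ... | β_n A'
  A' → α₁ A' | ... | α_m A' | ε

P → * becomes P → * P'
P → P * * becomes P' → * * P'
Add P' → ε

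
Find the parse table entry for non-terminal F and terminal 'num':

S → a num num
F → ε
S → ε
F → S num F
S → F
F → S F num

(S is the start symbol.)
To find M[F, 'num'], we find productions for F where 'num' is in the predict set (PREDICT(N → α) = (FIRST(α) \ {ε}) ∪ (FOLLOW(N) if α ⇒* ε)).

Relevant sets:
  FIRST(S) = { 'a', 'num', ε }
  FIRST(F) = { 'a', 'num', ε }
  FOLLOW(F) = { $, 'a', 'num' }

F → ε: PREDICT = { $, 'a', 'num' }
  'num' is in predict set, so this production goes in M[F, 'num']
F → S num F: PREDICT = { 'a', 'num' }
  'num' is in predict set, so this production goes in M[F, 'num']
F → S F num: PREDICT = { 'a', 'num' }
  'num' is in predict set, so this production goes in M[F, 'num']

M[F, 'num'] = F → ε, F → S num F, F → S F num  (a multiply-defined cell — the grammar is not LL(1))

Answer: F → ε, F → S num F, F → S F num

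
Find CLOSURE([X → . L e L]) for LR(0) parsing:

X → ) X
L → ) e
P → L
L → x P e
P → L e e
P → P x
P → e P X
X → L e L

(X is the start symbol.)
To compute CLOSURE, for each item [A → α.Bβ] where B is a non-terminal, add [B → .γ] for all productions B → γ; repeat for the newly added items until nothing changes.

Start with: [X → . L e L]
  [X → . L e L] has the dot before L: add [L → . ) e], [L → . x P e]
No further items can be added.

CLOSURE = { [L → . ) e], [L → . x P e], [X → . L e L] }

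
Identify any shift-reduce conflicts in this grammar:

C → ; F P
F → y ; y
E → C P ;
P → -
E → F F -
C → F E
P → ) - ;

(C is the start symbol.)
No shift-reduce conflicts

A shift-reduce conflict occurs when an LR(0) state has both:
  - a complete (reduce) item [A → α .] (dot at the end), and
  - a shift item [B → β . c γ] (dot before a terminal).

Augment with C' → C and build the canonical LR(0) collection (I0 = CLOSURE({[C' → . C]}), then GOTO on every symbol after a dot until no new states appear). It has 20 states:
  I0: { [C → . ; F P], [C → . F E], [C' → . C], [F → . y ; y] }  — shift
  I1: { [C → ; . F P], [F → . y ; y] }  — shift
  I2: { [C' → C .] }  — accept
  I3: { [C → . ; F P], [C → . F E], [C → F . E], [E → . C P ;], [E → . F F -], [F → . y ; y] }  — shift
  I4: { [F → y . ; y] }  — shift
  I5: { [F → y ; . y] }  — shift
  I6: { [F → y ; y .] }  — reduce
  I7: { [E → C . P ;], [P → . ) - ;], [P → . -] }  — shift
  I8: { [C → F E .] }  — reduce
  I9: { [C → . ; F P], [C → . F E], [C → F . E], [E → . C P ;], [E → . F F -], [E → F . F -], [F → . y ; y] }  — shift
  I10: { [C → . ; F P], [C → . F E], [C → F . E], [E → . C P ;], [E → . F F -], [E → F . F -], [E → F F . -], [F → . y ; y] }  — shift
  I11: { [E → F F - .] }  — reduce
  I12: { [P → ) . - ;] }  — shift
  I13: { [P → - .] }  — reduce
  I14: { [E → C P . ;] }  — shift
  I15: { [E → C P ; .] }  — reduce
  I16: { [P → ) - . ;] }  — shift
  I17: { [P → ) - ; .] }  — reduce
  I18: { [C → ; F . P], [P → . ) - ;], [P → . -] }  — shift
  I19: { [C → ; F P .] }  — reduce

No state contains both a complete item and a shift item.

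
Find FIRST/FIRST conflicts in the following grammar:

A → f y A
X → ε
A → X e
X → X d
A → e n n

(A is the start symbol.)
Yes. A → X e / A → e n n on { 'e' }

A FIRST/FIRST conflict occurs when two productions N → α and N → β for the same non-terminal have FIRST(α) ∩ FIRST(β) ≠ ∅ (with ε ∈ FIRST of a nullable right-hand side, so two nullable alternatives also conflict).

FIRST sets of the non-terminals at (or reachable through a nullable prefix from) the front of some alternative:
  FIRST(X) = { 'd', ε }

Productions for A:
  A → f y A: FIRST = { 'f' }
  A → X e: FIRST = { 'd', 'e' }
  A → e n n: FIRST = { 'e' }
Productions for X:
  X → ε: FIRST = { ε }
  X → X d: FIRST = { 'd' }

Conflict for A: A → X e and A → e n n
  Overlap: { 'e' }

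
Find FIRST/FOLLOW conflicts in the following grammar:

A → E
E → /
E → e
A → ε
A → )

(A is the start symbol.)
A FIRST/FOLLOW conflict occurs when a non-terminal N has a nullable alternative N → β (β ⇒* ε) and another alternative N → α with FIRST(α) ∩ FOLLOW(N) ≠ ∅: on such a lookahead the parser cannot decide between expanding α and letting N vanish via β.

Nullable non-terminals: A.
FIRST sets used below: FIRST(E) = { '/', 'e' }

A: nullable alternative(s) A → ε; FOLLOW(A) = { $ }
  A → E: FIRST \ {ε} = { '/', 'e' } — disjoint from FOLLOW(A)
  A → ε: FIRST \ {ε} = { } — this is the only nullable alternative, skip
  A → ): FIRST \ {ε} = { ')' } — disjoint from FOLLOW(A)

E has no nullable alternative, so no FIRST/FOLLOW check is needed there.

No FIRST/FOLLOW conflicts found.

Answer: No FIRST/FOLLOW conflicts.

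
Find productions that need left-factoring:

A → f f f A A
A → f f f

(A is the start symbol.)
Yes, A has productions with common prefix 'f f f'

Left-factoring is needed when two productions for the same non-terminal
share a common prefix on the right-hand side.

Productions for A:
  A → f f f A A
  A → f f f

Found common prefix 'f f f' in productions for A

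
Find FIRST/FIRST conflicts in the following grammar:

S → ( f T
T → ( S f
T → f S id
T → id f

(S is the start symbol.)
Productions for T:
  T → ( S f: FIRST = { '(' }
  T → f S id: FIRST = { 'f' }
  T → id f: FIRST = { 'id' }
S has only one production, so no FIRST/FIRST conflict is possible there.

All alternatives of each non-terminal have pairwise disjoint FIRST sets.

Answer: No FIRST/FIRST conflicts.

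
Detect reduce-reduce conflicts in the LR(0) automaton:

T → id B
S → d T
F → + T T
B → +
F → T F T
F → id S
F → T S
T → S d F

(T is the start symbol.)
No reduce-reduce conflicts

A reduce-reduce conflict occurs when an LR(0) state has two complete items [A → α .] and [B → β .] — both call for a reduction, and with no lookahead the parser cannot choose between them.

Augment with T' → T and build the canonical LR(0) collection (I0 = CLOSURE({[T' → . T]}), then GOTO on every symbol after a dot until no new states appear). It has 19 states:
  I0: { [S → . d T], [T → . S d F], [T → . id B], [T' → . T] }  — shift
  I1: { [T → S . d F] }  — shift
  I2: { [T' → T .] }  — accept
  I3: { [S → . d T], [S → d . T], [T → . S d F], [T → . id B] }  — shift
  I4: { [B → . +], [T → id . B] }  — shift
  I5: { [B → + .] }  — reduce
  I6: { [T → id B .] }  — reduce
  I7: { [S → d T .] }  — reduce
  I8: { [F → . + T T], [F → . T F T], [F → . T S], [F → . id S], [S → . d T], [T → . S d F], [T → . id B], [T → S d . F] }  — shift
  I9: { [F → + . T T], [S → . d T], [T → . S d F], [T → . id B] }  — shift
  I10: { [T → S d F .] }  — reduce
  I11: { [F → . + T T], [F → . T F T], [F → . T S], [F → . id S], [F → T . F T], [F → T . S], [S → . d T], [T → . S d F], [T → . id B] }  — shift
  I12: { [B → . +], [F → id . S], [S → . d T], [T → id . B] }  — shift
  I13: { [F → id S .] }  — reduce
  I14: { [F → T F . T], [S → . d T], [T → . S d F], [T → . id B] }  — shift
  I15: { [F → T S .], [T → S . d F] }  — shift, reduce
  I16: { [F → T F T .] }  — reduce
  I17: { [F → + T . T], [S → . d T], [T → . S d F], [T → . id B] }  — shift
  I18: { [F → + T T .] }  — reduce

No state contains more than one complete item.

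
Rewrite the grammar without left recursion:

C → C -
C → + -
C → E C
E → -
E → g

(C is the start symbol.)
C is directly left-recursive. The standard transformation for
  A → A α₁ | ... | A α_m | β₁ | ... | β_n
is
  A  → β₁ A' | ... | β_n A'
  A' → α₁ A' | ... | α_m A' | ε

C → + - becomes C → + - C'
C → E C becomes C → E C C'
C → C - becomes C' → - C'
Add C' → ε

Productions for other non-terminals are unchanged:
  E → -
  E → g

Resulting grammar:
C → + - C'
C → E C C'
C' → - C'
C' → ε
E → -
E → g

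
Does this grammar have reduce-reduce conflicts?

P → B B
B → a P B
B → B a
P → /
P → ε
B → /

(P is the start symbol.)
A reduce-reduce conflict occurs when an LR(0) state has two complete items [A → α .] and [B → β .] — both call for a reduction, and with no lookahead the parser cannot choose between them.

Augment with P' → P and build the canonical LR(0) collection (I0 = CLOSURE({[P' → . P]}), then GOTO on every symbol after a dot until no new states appear). It has 11 states:
  I0: { [B → . /], [B → . B a], [B → . a P B], [P → . /], [P → . B B], [P → .], [P' → . P] }  — shift, reduce
  I1: { [B → / .], [P → / .] }  — 2 reduces
  I2: { [B → . /], [B → . B a], [B → . a P B], [B → B . a], [P → B . B] }  — shift
  I3: { [P' → P .] }  — accept
  I4: { [B → . /], [B → . B a], [B → . a P B], [B → a . P B], [P → . /], [P → . B B], [P → .] }  — shift, reduce
  I5: { [B → . /], [B → . B a], [B → . a P B], [B → a P . B] }  — shift
  I6: { [B → / .] }  — reduce
  I7: { [B → B . a], [B → a P B .] }  — shift, reduce
  I8: { [B → B a .] }  — reduce
  I9: { [B → B . a], [P → B B .] }  — shift, reduce
  I10: { [B → . /], [B → . B a], [B → . a P B], [B → B a .], [B → a . P B], [P → . /], [P → . B B], [P → .] }  — shift, 2 reduces

I1 contains complete items [B → / .], [P → / .] — reduce-reduce conflict.
I10 contains complete items [B → B a .], [P → .] — reduce-reduce conflict.

Answer: Yes — I1: [B → / .] vs [P → / .]; I10: [B → B a .] vs [P → .]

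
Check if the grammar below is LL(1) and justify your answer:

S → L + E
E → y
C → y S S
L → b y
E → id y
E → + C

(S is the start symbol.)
For E:
  PREDICT(E → y) = { 'y' }
  PREDICT(E → id y) = { 'id' }
  PREDICT(E → '+' C) = { '+' }
S, C, L have a single production, so nothing to check there.

All predict sets are disjoint. The grammar IS LL(1).

Answer: Yes, the grammar is LL(1).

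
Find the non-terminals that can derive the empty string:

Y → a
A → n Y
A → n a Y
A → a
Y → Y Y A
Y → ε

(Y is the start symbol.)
ε-productions: Y → ε
So Y is immediately nullable.
No further non-terminal can be added: every production for the remaining non-terminals contains a terminal or a non-nullable non-terminal.
Nullable = { 'Y' }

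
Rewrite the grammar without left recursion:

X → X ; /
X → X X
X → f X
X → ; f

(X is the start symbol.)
X is directly left-recursive. The standard transformation for
  A → A α₁ | ... | A α_m | β₁ | ... | β_n
is
  A  → β₁ A' | ... | β_n A'
  A' → α₁ A' | ... | α_m A' | ε

X → f X becomes X → f X X'
X → ; f becomes X → ; f X'
X → X ; / becomes X' → ; / X'
X → X X becomes X' → X X'
Add X' → ε

Resulting grammar:
X → f X X'
X → ; f X'
X' → ; / X'
X' → X X'
X' → ε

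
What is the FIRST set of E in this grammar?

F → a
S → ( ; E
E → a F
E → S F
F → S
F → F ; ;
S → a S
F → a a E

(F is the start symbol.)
{ '(', 'a' }

To compute FIRST(E), examine every production with E on the left-hand side, reading each right-hand side left to right until a non-nullable symbol is reached.

FIRST sets of the other non-terminals involved (by the same procedure, iterated to a fixed point):
  FIRST(S) = { '(', 'a' }

From E → a F:
  - a is a terminal: add 'a' and stop
From E → S F:
  - S is a non-terminal: add FIRST(S) \ {ε} = { '(', 'a' }
    S is not nullable, so stop

Collecting: FIRST(E) = { '(', 'a' }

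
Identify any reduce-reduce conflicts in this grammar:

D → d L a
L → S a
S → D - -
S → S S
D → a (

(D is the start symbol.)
No reduce-reduce conflicts

Augment with D' → D and build the canonical LR(0) collection (I0 = CLOSURE({[D' → . D]}), then GOTO on every symbol after a dot until no new states appear). It has 13 states:
  I0: { [D → . a (], [D → . d L a], [D' → . D] }  — shift
  I1: { [D' → D .] }  — accept
  I2: { [D → a . (] }  — shift
  I3: { [D → . a (], [D → . d L a], [D → d . L a], [L → . S a], [S → . D - -], [S → . S S] }  — shift
  I4: { [S → D . - -] }  — shift
  I5: { [D → d L . a] }  — shift
  I6: { [D → . a (], [D → . d L a], [L → S . a], [S → . D - -], [S → . S S], [S → S . S] }  — shift
  I7: { [D → . a (], [D → . d L a], [S → . D - -], [S → . S S], [S → S . S], [S → S S .] }  — shift, reduce
  I8: { [D → a . (], [L → S a .] }  — shift, reduce
  I9: { [D → a ( .] }  — reduce
  I10: { [D → d L a .] }  — reduce
  I11: { [S → D - . -] }  — shift
  I12: { [S → D - - .] }  — reduce

No state contains more than one complete item.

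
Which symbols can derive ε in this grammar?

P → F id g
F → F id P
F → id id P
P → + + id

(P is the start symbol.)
There are no ε-productions, so no non-terminal can derive ε.
No non-terminals are nullable.

Answer: None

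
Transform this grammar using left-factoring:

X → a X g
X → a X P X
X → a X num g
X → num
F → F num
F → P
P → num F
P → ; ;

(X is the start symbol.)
Left-factoring transforms A → αβ₁ | αβ₂ into A → αA' and A' → β₁ | β₂
(α is the longest common prefix among the alternatives). Repeat until
no nonterminal has two alternatives with a common prefix.

Round 1: X has alternatives sharing prefix 'a X'. Introduce X': X → a X X'
  Add: X' → g
  Add: X' → P X
  Add: X' → num g

No remaining common prefixes — done.

Resulting grammar:
X → a X X'
X' → g
X' → P X
X' → num g
X → num
F → F num
F → P
P → num F
P → ; ;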